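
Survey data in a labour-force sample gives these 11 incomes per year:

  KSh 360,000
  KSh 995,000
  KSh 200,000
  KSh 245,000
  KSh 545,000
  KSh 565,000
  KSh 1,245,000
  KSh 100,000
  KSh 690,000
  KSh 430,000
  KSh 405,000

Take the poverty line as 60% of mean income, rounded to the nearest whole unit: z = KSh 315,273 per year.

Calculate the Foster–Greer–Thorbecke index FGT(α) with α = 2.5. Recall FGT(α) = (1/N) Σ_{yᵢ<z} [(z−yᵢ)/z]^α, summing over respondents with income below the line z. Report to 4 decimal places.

Poor units: KSh 100,000, KSh 200,000, KSh 245,000 (q = 3 of N = 11).
Gap ratios (z−y)/z: (315273−100000)/315273 = 0.6828; (315273−200000)/315273 = 0.3656; (315273−245000)/315273 = 0.2229.
Raised to α = 2.5: 0.38526; 0.08084; 0.02346.
Sum = 0.489554; FGT(2.5) = 0.489554 / 11 = 0.0445.

0.0445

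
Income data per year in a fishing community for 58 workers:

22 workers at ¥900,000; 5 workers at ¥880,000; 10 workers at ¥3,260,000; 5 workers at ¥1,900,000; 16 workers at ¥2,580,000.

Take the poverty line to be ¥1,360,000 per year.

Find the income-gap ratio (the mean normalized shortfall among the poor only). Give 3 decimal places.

Below z: 5×¥880,000, 22×¥900,000 (q = 27 of N = 58).
Shortfall ratios (z−y)/z: 0.3529 (×5), 0.3382 (×22); sum = 9.205882.
I averages over the q = 27 poor units only: 9.205882 / 27 = 0.341.

0.341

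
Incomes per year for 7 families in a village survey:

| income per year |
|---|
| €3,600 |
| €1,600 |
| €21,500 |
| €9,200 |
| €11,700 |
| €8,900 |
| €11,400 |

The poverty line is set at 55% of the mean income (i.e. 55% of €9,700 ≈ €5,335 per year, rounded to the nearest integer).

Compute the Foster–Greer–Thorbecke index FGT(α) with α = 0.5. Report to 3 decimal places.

0.201

Incomes under z: €1,600, €3,600 (q = 2 of N = 7).
Shortfall ratios: (5335−1600)/5335 = 0.7001; (5335−3600)/5335 = 0.3252.
Raised to α = 0.5: 0.83672; 0.57027.
Sum = 1.406989; FGT(0.5) = 1.406989 / 7 = 0.201.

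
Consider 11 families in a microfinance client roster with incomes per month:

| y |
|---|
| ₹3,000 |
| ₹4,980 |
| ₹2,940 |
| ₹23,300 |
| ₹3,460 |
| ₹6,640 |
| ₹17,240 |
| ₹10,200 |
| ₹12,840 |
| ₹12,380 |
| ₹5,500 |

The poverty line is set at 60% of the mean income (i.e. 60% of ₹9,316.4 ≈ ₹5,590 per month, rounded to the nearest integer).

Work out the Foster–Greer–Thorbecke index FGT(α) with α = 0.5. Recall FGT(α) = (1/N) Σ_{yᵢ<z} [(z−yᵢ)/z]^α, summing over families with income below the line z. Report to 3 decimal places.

Poor units: ₹2,940, ₹3,000, ₹3,460, ₹4,980, ₹5,500 (q = 5 of N = 11).
Normalized shortfalls: (5590−2940)/5590 = 0.4741; (5590−3000)/5590 = 0.4633; (5590−3460)/5590 = 0.3810; (5590−4980)/5590 = 0.1091; (5590−5500)/5590 = 0.0161.
Raised to α = 0.5: 0.68852; 0.68068; 0.61728; 0.33034; 0.12689.
Sum = 2.443710; FGT(0.5) = 2.443710 / 11 = 0.222.

0.222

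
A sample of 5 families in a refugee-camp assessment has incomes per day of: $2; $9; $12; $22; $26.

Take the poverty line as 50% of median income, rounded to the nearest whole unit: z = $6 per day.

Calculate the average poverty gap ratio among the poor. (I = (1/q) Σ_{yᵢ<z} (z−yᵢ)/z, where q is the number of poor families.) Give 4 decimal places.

0.6667

Poor units: $2 (q = 1 of N = 5).
Relative gaps: 0.6667; sum = 0.666667.
I averages over the q = 1 poor units only: 0.666667 / 1 = 0.6667.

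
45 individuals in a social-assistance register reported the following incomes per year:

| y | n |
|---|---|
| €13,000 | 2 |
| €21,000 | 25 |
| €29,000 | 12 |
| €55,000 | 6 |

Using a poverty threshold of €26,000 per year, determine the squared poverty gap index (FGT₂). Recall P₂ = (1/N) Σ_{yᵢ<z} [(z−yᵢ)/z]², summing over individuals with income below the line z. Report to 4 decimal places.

Poor units: 2×€13,000, 25×€21,000 (q = 27 of N = 45).
Normalized shortfalls: (26000−13000)/26000 = 0.5000 (×2); (26000−21000)/26000 = 0.1923 (×25).
Squared: 0.2500 (×2); 0.0370 (×25).
Sum = 1.424556; P₂ = 1.424556 / 45 = 0.0317.

0.0317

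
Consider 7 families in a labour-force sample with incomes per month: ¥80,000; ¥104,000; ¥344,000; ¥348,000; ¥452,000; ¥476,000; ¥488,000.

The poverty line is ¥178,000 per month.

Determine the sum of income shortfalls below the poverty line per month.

Below the line: ¥80,000, ¥104,000 (q = 2 of N = 7).
Individual gaps: 178000−80000 = 98000; 178000−104000 = 74000.
Aggregate gap = ¥172,000.

¥172,000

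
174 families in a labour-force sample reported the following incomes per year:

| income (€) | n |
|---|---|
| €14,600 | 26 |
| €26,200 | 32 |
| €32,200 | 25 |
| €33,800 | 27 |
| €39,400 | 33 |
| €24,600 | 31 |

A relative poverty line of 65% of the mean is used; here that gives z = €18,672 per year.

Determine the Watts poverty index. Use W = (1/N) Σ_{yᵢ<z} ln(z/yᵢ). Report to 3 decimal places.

Below z: 26×€14,600 (q = 26 of N = 174).
Log shortfalls: ln(18672/14600) = 0.2460 (×26).
W = 6.396092 / 174 = 0.037.

0.037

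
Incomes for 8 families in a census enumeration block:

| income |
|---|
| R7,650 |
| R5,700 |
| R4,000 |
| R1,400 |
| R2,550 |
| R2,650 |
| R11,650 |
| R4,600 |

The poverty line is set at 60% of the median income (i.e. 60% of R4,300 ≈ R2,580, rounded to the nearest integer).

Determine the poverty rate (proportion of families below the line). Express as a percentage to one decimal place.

2 of the 8 families have income below R2,580.
H = 2/8 = 25.0%.

25.0%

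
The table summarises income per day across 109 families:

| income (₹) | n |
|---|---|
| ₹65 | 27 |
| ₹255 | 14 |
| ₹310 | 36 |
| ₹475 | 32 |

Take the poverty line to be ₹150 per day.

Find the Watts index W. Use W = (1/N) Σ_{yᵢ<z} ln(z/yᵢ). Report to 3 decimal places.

0.207

Incomes under z: 27×₹65 (q = 27 of N = 109).
ln(z/y) terms: ln(150/65) = 0.8362 (×27).
W = 22.578697 / 109 = 0.207.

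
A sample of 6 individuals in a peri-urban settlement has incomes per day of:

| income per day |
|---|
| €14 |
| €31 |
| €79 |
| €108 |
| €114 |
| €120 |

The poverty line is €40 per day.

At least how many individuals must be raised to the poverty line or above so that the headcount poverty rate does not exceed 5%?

2 of the 6 individuals are poor, so H = 2/6 = 0.333.
A headcount ratio of at most 5% allows at most ⌊0.05 × 6⌋ = 0 poor individuals.
So at least 2 − 0 = 2 must be lifted.

2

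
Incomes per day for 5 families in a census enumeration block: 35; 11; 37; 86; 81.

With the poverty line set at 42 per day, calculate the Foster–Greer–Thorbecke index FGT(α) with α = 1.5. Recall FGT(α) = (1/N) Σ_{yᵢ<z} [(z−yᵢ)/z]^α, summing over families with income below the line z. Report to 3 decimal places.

0.149

Below z: 11, 35, 37 (q = 3 of N = 5).
Relative gaps: (42−11)/42 = 0.7381; (42−35)/42 = 0.1667; (42−37)/42 = 0.1190.
Raised to α = 1.5: 0.63412; 0.06804; 0.04108.
Sum = 0.743233; FGT(1.5) = 0.743233 / 5 = 0.149.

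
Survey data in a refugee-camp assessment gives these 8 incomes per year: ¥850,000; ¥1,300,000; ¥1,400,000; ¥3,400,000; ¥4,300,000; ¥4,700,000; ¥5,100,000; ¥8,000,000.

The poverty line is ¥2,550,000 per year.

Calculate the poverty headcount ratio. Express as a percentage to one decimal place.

3 of the 8 families have income below ¥2,550,000.
H = 3/8 = 37.5%.

37.5%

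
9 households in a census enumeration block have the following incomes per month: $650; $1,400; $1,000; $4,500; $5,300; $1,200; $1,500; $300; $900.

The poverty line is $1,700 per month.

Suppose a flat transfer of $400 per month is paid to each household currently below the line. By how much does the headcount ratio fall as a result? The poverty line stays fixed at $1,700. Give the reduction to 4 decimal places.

Before: below the line — $300, $650, $900, $1,000, $1,200, $1,400, $1,500; headcount ratio = 0.777778.
After the $400 transfer: below the line — $700, $1,050, $1,300, $1,400, $1,600; headcount ratio = 0.555556.
Reduction = 0.777778 − 0.555556 = 0.2222.

0.2222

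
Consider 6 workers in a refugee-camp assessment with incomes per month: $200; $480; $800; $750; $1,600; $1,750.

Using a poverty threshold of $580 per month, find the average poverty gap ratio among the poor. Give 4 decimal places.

0.4138

Incomes under z: $200, $480 (q = 2 of N = 6).
Shortfall ratios (z−y)/z: 0.6552, 0.1724; sum = 0.827586.
I averages over the q = 2 poor units only: 0.827586 / 2 = 0.4138.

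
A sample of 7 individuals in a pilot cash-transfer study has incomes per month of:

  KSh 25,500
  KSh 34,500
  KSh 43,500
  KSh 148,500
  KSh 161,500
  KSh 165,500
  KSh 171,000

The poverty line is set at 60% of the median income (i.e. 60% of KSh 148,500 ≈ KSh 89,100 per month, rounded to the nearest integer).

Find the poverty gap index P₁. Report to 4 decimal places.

Below the line: KSh 25,500, KSh 34,500, KSh 43,500 (q = 3 of N = 7).
Relative gaps: (89100−25500)/89100 = 0.7138; (89100−34500)/89100 = 0.6128; (89100−43500)/89100 = 0.5118.
Sum of shortfalls = 1.838384; P₁ averages over all N: 1.838384 / 7 = 0.2626.

0.2626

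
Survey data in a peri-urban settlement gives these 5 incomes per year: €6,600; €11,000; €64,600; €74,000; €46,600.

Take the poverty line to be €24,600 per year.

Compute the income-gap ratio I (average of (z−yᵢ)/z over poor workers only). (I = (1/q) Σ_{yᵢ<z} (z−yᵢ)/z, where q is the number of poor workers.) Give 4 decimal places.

0.6423

Incomes under z: €6,600, €11,000 (q = 2 of N = 5).
Relative gaps: 0.7317, 0.5528; sum = 1.284553.
The income-gap ratio divides by q (the poor only): 1.284553 / 2 = 0.6423.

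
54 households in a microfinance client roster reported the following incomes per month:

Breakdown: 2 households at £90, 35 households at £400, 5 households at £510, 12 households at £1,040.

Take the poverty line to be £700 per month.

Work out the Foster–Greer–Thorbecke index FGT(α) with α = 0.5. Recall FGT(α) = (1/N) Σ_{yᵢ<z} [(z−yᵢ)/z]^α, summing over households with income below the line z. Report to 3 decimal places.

Below the line: 2×£90, 35×£400, 5×£510 (q = 42 of N = 54).
Relative gaps: (700−90)/700 = 0.8714 (×2); (700−400)/700 = 0.4286 (×35); (700−510)/700 = 0.2714 (×5).
Raised to α = 0.5: 0.93350 (×2); 0.65465 (×35); 0.52099 (×5).
Sum = 27.384826; FGT(0.5) = 27.384826 / 54 = 0.507.

0.507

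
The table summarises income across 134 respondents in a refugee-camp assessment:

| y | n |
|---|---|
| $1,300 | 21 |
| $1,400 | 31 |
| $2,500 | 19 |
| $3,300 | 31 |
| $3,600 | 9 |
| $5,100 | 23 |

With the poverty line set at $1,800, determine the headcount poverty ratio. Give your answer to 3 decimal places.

52 of the 134 respondents have income below $1,800.
H = 52/134 = 0.388.

0.388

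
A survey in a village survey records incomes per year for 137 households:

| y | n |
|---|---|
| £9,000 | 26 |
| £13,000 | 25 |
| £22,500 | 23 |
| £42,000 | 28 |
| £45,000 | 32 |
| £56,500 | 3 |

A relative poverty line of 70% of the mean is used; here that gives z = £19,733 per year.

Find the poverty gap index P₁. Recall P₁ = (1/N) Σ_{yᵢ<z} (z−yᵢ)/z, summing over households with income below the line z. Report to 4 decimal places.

Below z: 26×£9,000, 25×£13,000 (q = 51 of N = 137).
Relative gaps: (19733−9000)/19733 = 0.5439 (×26); (19733−13000)/19733 = 0.3412 (×25).
Sum of shortfalls = 22.671819; P₁ averages over all N: 22.671819 / 137 = 0.1655.

0.1655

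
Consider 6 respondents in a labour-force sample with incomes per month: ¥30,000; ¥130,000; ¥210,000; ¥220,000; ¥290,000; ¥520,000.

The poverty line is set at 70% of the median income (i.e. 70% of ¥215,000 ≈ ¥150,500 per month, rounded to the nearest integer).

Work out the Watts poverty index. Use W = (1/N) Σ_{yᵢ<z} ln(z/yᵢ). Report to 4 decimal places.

0.2932

Below the line: ¥30,000, ¥130,000 (q = 2 of N = 6).
ln(z/y) terms: ln(150500/30000) = 1.6128; ln(150500/130000) = 0.1464.
W = 1.759194 / 6 = 0.2932.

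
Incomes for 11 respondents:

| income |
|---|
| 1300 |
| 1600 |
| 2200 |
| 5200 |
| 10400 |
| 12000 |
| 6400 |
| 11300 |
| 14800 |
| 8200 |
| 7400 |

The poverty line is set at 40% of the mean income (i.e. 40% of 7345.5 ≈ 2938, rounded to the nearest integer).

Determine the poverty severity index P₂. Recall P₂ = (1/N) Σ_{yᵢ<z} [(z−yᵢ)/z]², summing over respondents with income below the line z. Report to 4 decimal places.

Below the line: 1300, 1600, 2200 (q = 3 of N = 11).
Gap ratios (z−y)/z: (2938−1300)/2938 = 0.5575; (2938−1600)/2938 = 0.4554; (2938−2200)/2938 = 0.2512.
Squared: 0.3108; 0.2074; 0.0631.
Sum = 0.581328; P₂ = 0.581328 / 11 = 0.0528.

0.0528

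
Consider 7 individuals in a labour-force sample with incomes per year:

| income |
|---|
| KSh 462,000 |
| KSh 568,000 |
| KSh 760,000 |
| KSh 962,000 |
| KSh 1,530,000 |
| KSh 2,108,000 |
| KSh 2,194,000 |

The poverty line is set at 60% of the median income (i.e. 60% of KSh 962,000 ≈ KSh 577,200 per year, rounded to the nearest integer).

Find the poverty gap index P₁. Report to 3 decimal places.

0.031

Below the line: KSh 462,000, KSh 568,000 (q = 2 of N = 7).
Shortfall ratios: (577200−462000)/577200 = 0.1996; (577200−568000)/577200 = 0.0159.
Σ = 0.215523. Dividing by the full population N = 7 gives P₁ = 0.031.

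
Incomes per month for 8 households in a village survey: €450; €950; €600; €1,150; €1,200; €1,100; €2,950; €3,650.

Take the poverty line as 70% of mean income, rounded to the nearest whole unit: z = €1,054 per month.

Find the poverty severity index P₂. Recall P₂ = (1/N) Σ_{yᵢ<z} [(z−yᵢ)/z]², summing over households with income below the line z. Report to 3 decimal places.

Poor units: €450, €600, €950 (q = 3 of N = 8).
Gap ratios (z−y)/z: (1054−450)/1054 = 0.5731; (1054−600)/1054 = 0.4307; (1054−950)/1054 = 0.0987.
Squared: 0.3284; 0.1855; 0.0097.
Sum = 0.523665; P₂ = 0.523665 / 8 = 0.065.

0.065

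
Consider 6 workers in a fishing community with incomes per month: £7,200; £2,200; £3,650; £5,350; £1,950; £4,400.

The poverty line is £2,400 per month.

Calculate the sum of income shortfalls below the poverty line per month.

Below z: £1,950, £2,200 (q = 2 of N = 6).
Individual gaps: 2400−1950 = 450; 2400−2200 = 200.
Aggregate gap = £650.

£650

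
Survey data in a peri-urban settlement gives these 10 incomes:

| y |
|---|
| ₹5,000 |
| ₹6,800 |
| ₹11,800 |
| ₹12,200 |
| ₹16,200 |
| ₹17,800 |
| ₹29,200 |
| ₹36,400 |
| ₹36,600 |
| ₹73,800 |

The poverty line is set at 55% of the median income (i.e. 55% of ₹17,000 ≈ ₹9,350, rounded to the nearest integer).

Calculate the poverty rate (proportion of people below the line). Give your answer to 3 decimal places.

2 of the 10 people have income below ₹9,350.
H = 2/10 = 0.200.

0.200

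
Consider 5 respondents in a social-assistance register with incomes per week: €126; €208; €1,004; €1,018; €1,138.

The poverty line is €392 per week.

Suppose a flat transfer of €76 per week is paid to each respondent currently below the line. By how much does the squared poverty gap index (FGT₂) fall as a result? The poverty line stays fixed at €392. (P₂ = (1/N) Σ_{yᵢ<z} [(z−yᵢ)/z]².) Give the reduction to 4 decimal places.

Before: below the line — €126, €208; squared poverty gap index (FGT₂) = 0.136157.
After the €76 transfer: below the line — €202, €284; squared poverty gap index (FGT₂) = 0.062167.
Reduction = 0.136157 − 0.062167 = 0.0740.

0.0740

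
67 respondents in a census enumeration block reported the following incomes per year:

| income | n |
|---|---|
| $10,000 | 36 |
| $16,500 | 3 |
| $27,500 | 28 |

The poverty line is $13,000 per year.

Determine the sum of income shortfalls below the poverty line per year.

Below the line: 36×$10,000 (q = 36 of N = 67).
Individual gaps: 36×(13000−10000) = 108000.
Aggregate gap = $108,000.

$108,000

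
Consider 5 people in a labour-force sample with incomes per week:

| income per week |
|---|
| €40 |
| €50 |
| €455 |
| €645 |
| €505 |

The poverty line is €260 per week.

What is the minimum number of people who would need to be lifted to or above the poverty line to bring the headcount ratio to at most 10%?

Currently q = 2 of N = 5 are below the line (H = 0.400).
A headcount ratio of at most 10% allows at most ⌊0.10 × 5⌋ = 0 poor people.
So at least 2 − 0 = 2 must be lifted.

2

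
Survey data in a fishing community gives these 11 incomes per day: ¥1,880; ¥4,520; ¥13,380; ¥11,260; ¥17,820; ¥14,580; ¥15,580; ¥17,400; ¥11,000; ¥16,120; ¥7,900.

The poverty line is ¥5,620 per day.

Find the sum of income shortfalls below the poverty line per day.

¥4,840

Below the line: ¥1,880, ¥4,520 (q = 2 of N = 11).
Individual gaps: 5620−1880 = 3740; 5620−4520 = 1100.
Aggregate gap = ¥4,840.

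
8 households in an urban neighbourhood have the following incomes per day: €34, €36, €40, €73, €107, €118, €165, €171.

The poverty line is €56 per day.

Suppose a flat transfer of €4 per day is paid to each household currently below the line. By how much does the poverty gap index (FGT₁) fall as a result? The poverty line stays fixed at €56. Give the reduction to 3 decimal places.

Before: below the line — €34, €36, €40; poverty gap index (FGT₁) = 0.12946.
After the €4 transfer: below the line — €38, €40, €44; poverty gap index (FGT₁) = 0.10268.
Reduction = 0.12946 − 0.10268 = 0.027.

0.027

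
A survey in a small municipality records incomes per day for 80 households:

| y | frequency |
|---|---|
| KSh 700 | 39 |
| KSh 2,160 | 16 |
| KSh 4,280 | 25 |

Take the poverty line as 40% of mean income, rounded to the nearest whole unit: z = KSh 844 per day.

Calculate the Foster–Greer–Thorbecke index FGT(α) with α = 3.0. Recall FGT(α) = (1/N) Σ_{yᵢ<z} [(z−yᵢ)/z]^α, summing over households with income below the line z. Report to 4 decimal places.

Below z: 39×KSh 700 (q = 39 of N = 80).
Gap ratios (z−y)/z: (844−700)/844 = 0.1706 (×39).
Raised to α = 3.0: 0.00497 (×39).
Sum = 0.193698; FGT(3.0) = 0.193698 / 80 = 0.0024.

0.0024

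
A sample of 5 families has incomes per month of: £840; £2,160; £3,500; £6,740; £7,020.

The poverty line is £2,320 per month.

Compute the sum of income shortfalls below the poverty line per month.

Incomes under z: £840, £2,160 (q = 2 of N = 5).
Individual gaps: 2320−840 = 1480; 2320−2160 = 160.
Aggregate gap = £1,640.

£1,640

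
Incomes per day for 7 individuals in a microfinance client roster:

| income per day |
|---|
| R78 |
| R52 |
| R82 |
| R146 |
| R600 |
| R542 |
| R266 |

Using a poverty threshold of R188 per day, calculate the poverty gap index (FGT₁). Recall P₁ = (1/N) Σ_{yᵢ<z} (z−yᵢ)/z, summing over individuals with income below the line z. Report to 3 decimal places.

0.299

Below the line: R52, R78, R82, R146 (q = 4 of N = 7).
Relative gaps: (188−52)/188 = 0.7234; (188−78)/188 = 0.5851; (188−82)/188 = 0.5638; (188−146)/188 = 0.2234.
Sum of shortfalls = 2.095745; P₁ averages over all N: 2.095745 / 7 = 0.299.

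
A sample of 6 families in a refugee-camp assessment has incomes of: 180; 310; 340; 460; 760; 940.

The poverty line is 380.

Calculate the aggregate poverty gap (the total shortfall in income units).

Poor units: 180, 310, 340 (q = 3 of N = 6).
Individual gaps: 380−180 = 200; 380−310 = 70; 380−340 = 40.
Aggregate gap = 310.

310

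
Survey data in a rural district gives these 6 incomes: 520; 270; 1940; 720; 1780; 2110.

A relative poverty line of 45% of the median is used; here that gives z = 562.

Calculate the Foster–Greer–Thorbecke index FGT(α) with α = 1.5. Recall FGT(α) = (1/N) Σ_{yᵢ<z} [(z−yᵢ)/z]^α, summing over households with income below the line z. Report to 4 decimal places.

Poor units: 270, 520 (q = 2 of N = 6).
Shortfall ratios: (562−270)/562 = 0.5196; (562−520)/562 = 0.0747.
Raised to α = 1.5: 0.37452; 0.02043.
Sum = 0.394946; FGT(1.5) = 0.394946 / 6 = 0.0658.

0.0658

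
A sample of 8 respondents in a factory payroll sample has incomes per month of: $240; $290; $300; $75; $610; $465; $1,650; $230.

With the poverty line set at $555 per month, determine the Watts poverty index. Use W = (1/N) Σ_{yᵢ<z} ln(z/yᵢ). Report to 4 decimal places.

0.6452

Below z: $75, $230, $240, $290, $300, $465 (q = 6 of N = 8).
ln(z/y) terms: ln(555/75) = 2.0015; ln(555/230) = 0.8809; ln(555/240) = 0.8383; ln(555/290) = 0.6491; ln(555/300) = 0.6152; ln(555/465) = 0.1769.
W = 5.161902 / 8 = 0.6452.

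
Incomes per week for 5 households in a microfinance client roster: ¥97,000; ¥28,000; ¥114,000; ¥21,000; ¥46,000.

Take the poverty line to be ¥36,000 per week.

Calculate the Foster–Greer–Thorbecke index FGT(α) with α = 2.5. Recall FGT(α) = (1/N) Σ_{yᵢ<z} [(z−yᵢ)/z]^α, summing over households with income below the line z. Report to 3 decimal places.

0.027

Below the line: ¥21,000, ¥28,000 (q = 2 of N = 5).
Normalized shortfalls: (36000−21000)/36000 = 0.4167; (36000−28000)/36000 = 0.2222.
Raised to α = 2.5: 0.11207; 0.02328.
Sum = 0.135345; FGT(2.5) = 0.135345 / 5 = 0.027.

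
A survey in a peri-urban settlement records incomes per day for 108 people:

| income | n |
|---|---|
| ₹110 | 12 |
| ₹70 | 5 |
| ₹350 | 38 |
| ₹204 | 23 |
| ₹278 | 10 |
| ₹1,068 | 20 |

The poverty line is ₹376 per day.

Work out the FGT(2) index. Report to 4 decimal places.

Poor units: 5×₹70, 12×₹110, 23×₹204, 10×₹278, 38×₹350 (q = 88 of N = 108).
Relative gaps: (376−70)/376 = 0.8138 (×5); (376−110)/376 = 0.7074 (×12); (376−204)/376 = 0.4574 (×23); (376−278)/376 = 0.2606 (×10); (376−350)/376 = 0.0691 (×38).
Squared: 0.6623 (×5); 0.5005 (×12); 0.2093 (×23); 0.0679 (×10); 0.0048 (×38).
Sum = 14.991314; P₂ = 14.991314 / 108 = 0.1388.

0.1388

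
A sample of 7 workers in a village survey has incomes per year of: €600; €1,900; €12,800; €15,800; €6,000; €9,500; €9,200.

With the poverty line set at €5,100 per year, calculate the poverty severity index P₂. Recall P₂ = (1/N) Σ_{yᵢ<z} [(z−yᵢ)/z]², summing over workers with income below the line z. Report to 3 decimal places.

Below z: €600, €1,900 (q = 2 of N = 7).
Gap ratios (z−y)/z: (5100−600)/5100 = 0.8824; (5100−1900)/5100 = 0.6275.
Squared: 0.7785; 0.3937.
Sum = 1.172241; P₂ = 1.172241 / 7 = 0.167.

0.167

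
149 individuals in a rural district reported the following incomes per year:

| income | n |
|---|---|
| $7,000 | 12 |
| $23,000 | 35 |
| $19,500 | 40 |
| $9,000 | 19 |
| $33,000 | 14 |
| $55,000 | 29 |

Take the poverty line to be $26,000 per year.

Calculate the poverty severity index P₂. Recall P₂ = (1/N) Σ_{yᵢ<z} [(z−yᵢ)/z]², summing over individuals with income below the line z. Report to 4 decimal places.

Below z: 12×$7,000, 19×$9,000, 40×$19,500, 35×$23,000 (q = 106 of N = 149).
Normalized shortfalls: (26000−7000)/26000 = 0.7308 (×12); (26000−9000)/26000 = 0.6538 (×19); (26000−19500)/26000 = 0.2500 (×40); (26000−23000)/26000 = 0.1154 (×35).
Squared: 0.5340 (×12); 0.4275 (×19); 0.0625 (×40); 0.0133 (×35).
Sum = 17.497041; P₂ = 17.497041 / 149 = 0.1174.

0.1174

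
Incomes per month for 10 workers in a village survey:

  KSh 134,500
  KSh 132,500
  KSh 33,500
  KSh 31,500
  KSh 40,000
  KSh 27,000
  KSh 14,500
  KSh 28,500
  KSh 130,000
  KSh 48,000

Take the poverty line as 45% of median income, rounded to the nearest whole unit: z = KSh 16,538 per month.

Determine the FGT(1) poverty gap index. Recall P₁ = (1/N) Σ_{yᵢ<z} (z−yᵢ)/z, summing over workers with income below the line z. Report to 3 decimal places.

Below the line: KSh 14,500 (q = 1 of N = 10).
Gap ratios (z−y)/z: (16538−14500)/16538 = 0.1232.
Σ = 0.123231. Dividing by the full population N = 10 gives P₁ = 0.012.

0.012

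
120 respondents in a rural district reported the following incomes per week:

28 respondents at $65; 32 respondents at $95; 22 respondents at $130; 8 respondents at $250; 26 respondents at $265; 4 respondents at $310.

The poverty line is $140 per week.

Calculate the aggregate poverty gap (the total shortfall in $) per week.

Poor units: 28×$65, 32×$95, 22×$130 (q = 82 of N = 120).
Individual gaps: 28×(140−65) = 2100; 32×(140−95) = 1440; 22×(140−130) = 220.
Aggregate gap = $3,760.

$3,760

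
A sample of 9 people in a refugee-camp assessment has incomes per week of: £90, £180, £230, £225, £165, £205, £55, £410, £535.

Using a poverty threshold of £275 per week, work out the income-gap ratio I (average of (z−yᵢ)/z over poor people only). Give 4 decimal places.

0.4026

Incomes under z: £55, £90, £165, £180, £205, £225, £230 (q = 7 of N = 9).
Relative gaps: 0.8000, 0.6727, 0.4000, 0.3455, 0.2545, 0.1818, 0.1636; sum = 2.818182.
I averages over the q = 7 poor units only: 2.818182 / 7 = 0.4026.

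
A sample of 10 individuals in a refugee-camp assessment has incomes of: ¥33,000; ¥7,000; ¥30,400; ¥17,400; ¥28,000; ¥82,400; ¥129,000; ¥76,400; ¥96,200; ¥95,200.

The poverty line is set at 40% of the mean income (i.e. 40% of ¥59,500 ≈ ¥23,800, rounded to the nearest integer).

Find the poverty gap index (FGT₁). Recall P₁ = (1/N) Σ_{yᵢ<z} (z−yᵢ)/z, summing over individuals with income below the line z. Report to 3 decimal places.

0.097

Incomes under z: ¥7,000, ¥17,400 (q = 2 of N = 10).
Normalized shortfalls: (23800−7000)/23800 = 0.7059; (23800−17400)/23800 = 0.2689.
Sum of shortfalls = 0.974790; P₁ averages over all N: 0.974790 / 10 = 0.097.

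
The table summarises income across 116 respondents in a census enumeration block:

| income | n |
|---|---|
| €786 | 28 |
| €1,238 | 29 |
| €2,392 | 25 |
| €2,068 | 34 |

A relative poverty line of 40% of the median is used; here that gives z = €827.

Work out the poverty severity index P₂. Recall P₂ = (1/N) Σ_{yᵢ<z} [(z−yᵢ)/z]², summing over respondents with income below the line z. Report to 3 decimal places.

Incomes under z: 28×€786 (q = 28 of N = 116).
Gap ratios (z−y)/z: (827−786)/827 = 0.0496 (×28).
Squared: 0.0025 (×28).
Sum = 0.068820; P₂ = 0.068820 / 116 = 0.001.

0.001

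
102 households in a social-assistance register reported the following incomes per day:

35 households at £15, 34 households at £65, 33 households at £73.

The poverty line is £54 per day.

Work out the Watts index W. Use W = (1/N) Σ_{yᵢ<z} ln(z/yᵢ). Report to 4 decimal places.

Incomes under z: 35×£15 (q = 35 of N = 102).
ln(z/y) terms: ln(54/15) = 1.2809 (×35).
W = 44.832685 / 102 = 0.4395.

0.4395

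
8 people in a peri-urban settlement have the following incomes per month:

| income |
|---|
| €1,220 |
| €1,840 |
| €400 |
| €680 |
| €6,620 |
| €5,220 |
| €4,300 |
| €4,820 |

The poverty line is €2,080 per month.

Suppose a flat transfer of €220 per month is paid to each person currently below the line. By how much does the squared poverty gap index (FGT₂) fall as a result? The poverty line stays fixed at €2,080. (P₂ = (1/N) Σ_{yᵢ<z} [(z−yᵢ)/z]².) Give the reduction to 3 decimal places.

0.048

Before: below the line — €400, €680, €1,220, €1,840; squared poverty gap index (FGT₂) = 0.16121.
After the €220 transfer: below the line — €620, €900, €1,440, €2,060; squared poverty gap index (FGT₂) = 0.11366.
Reduction = 0.16121 − 0.11366 = 0.048.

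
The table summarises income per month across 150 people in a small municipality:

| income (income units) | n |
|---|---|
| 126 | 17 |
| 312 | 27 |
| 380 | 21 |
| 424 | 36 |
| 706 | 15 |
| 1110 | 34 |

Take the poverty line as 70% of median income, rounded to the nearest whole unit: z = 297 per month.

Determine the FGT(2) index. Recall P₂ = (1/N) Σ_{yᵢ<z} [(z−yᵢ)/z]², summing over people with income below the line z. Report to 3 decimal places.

0.038

Poor units: 17×126 (q = 17 of N = 150).
Normalized shortfalls: (297−126)/297 = 0.5758 (×17).
Squared: 0.3315 (×17).
Sum = 5.635445; P₂ = 5.635445 / 150 = 0.038.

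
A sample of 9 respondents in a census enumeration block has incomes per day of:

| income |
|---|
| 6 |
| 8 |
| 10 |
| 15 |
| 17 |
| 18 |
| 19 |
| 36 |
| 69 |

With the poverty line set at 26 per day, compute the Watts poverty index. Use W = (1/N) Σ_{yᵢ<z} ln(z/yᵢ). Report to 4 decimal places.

Incomes under z: 6, 8, 10, 15, 17, 18, 19 (q = 7 of N = 9).
Log shortfalls: ln(26/6) = 1.4663; ln(26/8) = 1.1787; ln(26/10) = 0.9555; ln(26/15) = 0.5500; ln(26/17) = 0.4249; ln(26/18) = 0.3677; ln(26/19) = 0.3137.
W = 5.256815 / 9 = 0.5841.

0.5841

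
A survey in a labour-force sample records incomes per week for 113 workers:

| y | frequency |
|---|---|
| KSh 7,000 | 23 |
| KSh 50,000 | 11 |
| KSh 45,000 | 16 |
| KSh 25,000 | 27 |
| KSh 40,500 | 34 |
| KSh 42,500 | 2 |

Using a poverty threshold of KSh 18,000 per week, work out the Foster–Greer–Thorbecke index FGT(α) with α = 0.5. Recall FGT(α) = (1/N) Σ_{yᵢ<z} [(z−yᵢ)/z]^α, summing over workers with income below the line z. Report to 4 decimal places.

0.1591

Incomes under z: 23×KSh 7,000 (q = 23 of N = 113).
Gap ratios (z−y)/z: (18000−7000)/18000 = 0.6111 (×23).
Raised to α = 0.5: 0.78174 (×23).
Sum = 17.979927; FGT(0.5) = 17.979927 / 113 = 0.1591.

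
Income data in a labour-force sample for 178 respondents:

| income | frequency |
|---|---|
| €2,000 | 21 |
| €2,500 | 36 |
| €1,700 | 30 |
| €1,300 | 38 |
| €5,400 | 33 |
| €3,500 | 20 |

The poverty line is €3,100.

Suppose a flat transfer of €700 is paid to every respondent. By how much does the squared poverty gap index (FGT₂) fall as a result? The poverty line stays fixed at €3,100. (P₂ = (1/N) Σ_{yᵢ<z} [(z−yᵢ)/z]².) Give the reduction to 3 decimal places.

0.091

Before: below the line — 38×€1,300, 30×€1,700, 21×€2,000, 36×€2,500; squared poverty gap index (FGT₂) = 0.12878.
After the €700 transfer: below the line — 38×€2,000, 30×€2,400, 21×€2,700; squared poverty gap index (FGT₂) = 0.03744.
Reduction = 0.12878 − 0.03744 = 0.091.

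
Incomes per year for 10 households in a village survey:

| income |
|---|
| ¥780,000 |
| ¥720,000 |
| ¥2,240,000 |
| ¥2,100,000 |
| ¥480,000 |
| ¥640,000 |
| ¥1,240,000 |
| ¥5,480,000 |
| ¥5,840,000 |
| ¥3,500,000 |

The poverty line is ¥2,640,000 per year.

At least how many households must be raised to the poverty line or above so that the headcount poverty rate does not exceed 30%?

4

7 of the 10 households are poor, so H = 7/10 = 0.700.
A headcount ratio of at most 30% allows at most ⌊0.30 × 10⌋ = 3 poor households.
So at least 7 − 3 = 4 must be lifted.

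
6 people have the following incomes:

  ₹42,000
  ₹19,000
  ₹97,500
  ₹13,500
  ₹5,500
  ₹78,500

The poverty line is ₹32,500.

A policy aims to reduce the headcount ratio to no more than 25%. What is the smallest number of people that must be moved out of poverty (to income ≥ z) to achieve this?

2

Currently q = 3 of N = 6 are below the line (H = 0.500).
A headcount ratio of at most 25% allows at most ⌊0.25 × 6⌋ = 1 poor people.
So at least 3 − 1 = 2 must be lifted.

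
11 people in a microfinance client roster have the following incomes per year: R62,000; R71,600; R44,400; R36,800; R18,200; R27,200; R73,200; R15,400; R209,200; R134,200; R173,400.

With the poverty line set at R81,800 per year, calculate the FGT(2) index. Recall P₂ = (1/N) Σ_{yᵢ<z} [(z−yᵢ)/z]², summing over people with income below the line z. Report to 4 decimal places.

Poor units: R15,400, R18,200, R27,200, R36,800, R44,400, R62,000, R71,600, R73,200 (q = 8 of N = 11).
Shortfall ratios: (81800−15400)/81800 = 0.8117; (81800−18200)/81800 = 0.7775; (81800−27200)/81800 = 0.6675; (81800−36800)/81800 = 0.5501; (81800−44400)/81800 = 0.4572; (81800−62000)/81800 = 0.2421; (81800−71600)/81800 = 0.1247; (81800−73200)/81800 = 0.1051.
Squared: 0.6589; 0.6045; 0.4455; 0.3026; 0.2090; 0.0586; 0.0155; 0.0111.
Sum = 2.305833; P₂ = 2.305833 / 11 = 0.2096.

0.2096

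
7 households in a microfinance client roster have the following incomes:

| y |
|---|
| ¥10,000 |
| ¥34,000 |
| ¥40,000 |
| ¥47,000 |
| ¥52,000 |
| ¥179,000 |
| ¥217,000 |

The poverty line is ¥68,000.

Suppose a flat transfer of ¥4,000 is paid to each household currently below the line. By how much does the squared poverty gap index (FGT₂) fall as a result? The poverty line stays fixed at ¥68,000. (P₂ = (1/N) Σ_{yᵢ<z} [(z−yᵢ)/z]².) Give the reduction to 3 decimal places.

Before: below the line — ¥10,000, ¥34,000, ¥40,000, ¥47,000, ¥52,000; squared poverty gap index (FGT₂) = 0.18540.
After the ¥4,000 transfer: below the line — ¥14,000, ¥38,000, ¥44,000, ¥51,000, ¥56,000; squared poverty gap index (FGT₂) = 0.14907.
Reduction = 0.18540 − 0.14907 = 0.036.

0.036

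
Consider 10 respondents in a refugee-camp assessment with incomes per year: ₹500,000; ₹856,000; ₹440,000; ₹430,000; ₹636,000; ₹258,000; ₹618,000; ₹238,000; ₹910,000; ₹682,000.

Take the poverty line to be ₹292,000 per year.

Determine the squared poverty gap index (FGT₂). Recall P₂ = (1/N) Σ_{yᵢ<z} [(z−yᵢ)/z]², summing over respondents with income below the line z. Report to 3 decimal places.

0.005

Below the line: ₹238,000, ₹258,000 (q = 2 of N = 10).
Normalized shortfalls: (292000−238000)/292000 = 0.1849; (292000−258000)/292000 = 0.1164.
Squared: 0.0342; 0.0136.
Sum = 0.047758; P₂ = 0.047758 / 10 = 0.005.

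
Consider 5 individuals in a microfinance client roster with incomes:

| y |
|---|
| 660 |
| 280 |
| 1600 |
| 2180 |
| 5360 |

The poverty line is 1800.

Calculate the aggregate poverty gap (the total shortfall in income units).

Below z: 280, 660, 1600 (q = 3 of N = 5).
Individual gaps: 1800−280 = 1520; 1800−660 = 1140; 1800−1600 = 200.
Aggregate gap = 2860.

2860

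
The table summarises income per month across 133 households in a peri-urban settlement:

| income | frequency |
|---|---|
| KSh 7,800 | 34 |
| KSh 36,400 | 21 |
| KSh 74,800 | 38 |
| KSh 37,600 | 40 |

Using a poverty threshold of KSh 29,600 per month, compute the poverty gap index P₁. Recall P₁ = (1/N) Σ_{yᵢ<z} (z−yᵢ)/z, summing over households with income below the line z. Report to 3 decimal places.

Poor units: 34×KSh 7,800 (q = 34 of N = 133).
Gap ratios (z−y)/z: (29600−7800)/29600 = 0.7365 (×34).
Sum of shortfalls = 25.040541; P₁ averages over all N: 25.040541 / 133 = 0.188.

0.188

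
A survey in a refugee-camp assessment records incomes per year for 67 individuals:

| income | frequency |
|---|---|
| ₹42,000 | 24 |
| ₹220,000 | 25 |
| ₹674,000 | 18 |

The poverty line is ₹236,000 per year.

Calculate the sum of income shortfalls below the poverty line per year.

Below z: 24×₹42,000, 25×₹220,000 (q = 49 of N = 67).
Individual gaps: 24×(236000−42000) = 4656000; 25×(236000−220000) = 400000.
Aggregate gap = ₹5,056,000.

₹5,056,000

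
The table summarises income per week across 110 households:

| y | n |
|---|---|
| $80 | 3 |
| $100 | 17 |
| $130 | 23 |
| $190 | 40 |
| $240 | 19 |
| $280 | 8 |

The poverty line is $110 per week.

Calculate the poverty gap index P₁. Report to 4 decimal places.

0.0215

Below z: 3×$80, 17×$100 (q = 20 of N = 110).
Relative gaps: (110−80)/110 = 0.2727 (×3); (110−100)/110 = 0.0909 (×17).
Σ = 2.363636. Dividing by the full population N = 110 gives P₁ = 0.0215.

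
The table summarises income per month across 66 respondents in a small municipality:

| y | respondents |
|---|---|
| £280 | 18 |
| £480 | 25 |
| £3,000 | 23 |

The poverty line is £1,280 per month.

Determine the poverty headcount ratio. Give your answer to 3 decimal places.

0.652

43 of the 66 respondents have income below £1,280.
H = 43/66 = 0.652.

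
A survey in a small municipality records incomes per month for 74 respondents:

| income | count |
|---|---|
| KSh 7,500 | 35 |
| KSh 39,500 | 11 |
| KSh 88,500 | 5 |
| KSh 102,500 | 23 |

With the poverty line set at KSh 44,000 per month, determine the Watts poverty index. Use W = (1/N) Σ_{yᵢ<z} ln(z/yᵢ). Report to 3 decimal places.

0.853

Below z: 35×KSh 7,500, 11×KSh 39,500 (q = 46 of N = 74).
Log shortfalls: ln(44000/7500) = 1.7693 (×35); ln(44000/39500) = 0.1079 (×11).
W = 63.111810 / 74 = 0.853.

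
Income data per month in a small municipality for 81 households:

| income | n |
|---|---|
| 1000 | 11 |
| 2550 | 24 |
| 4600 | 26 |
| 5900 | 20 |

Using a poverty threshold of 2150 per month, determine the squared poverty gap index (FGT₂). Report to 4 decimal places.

Incomes under z: 11×1000 (q = 11 of N = 81).
Gap ratios (z−y)/z: (2150−1000)/2150 = 0.5349 (×11).
Squared: 0.2861 (×11).
Sum = 3.147107; P₂ = 3.147107 / 81 = 0.0389.

0.0389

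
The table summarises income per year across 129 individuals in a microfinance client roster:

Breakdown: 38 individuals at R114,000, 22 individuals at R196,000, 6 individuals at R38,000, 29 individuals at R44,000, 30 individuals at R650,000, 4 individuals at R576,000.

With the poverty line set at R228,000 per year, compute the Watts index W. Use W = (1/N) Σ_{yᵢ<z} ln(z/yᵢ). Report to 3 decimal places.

0.683

Below z: 6×R38,000, 29×R44,000, 38×R114,000, 22×R196,000 (q = 95 of N = 129).
Log shortfalls: ln(228000/38000) = 1.7918 (×6); ln(228000/44000) = 1.6452 (×29); ln(228000/114000) = 0.6931 (×38); ln(228000/196000) = 0.1512 (×22).
W = 88.126755 / 129 = 0.683.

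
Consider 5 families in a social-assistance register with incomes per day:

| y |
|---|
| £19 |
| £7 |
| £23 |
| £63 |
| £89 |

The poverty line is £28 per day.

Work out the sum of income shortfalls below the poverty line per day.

Below the line: £7, £19, £23 (q = 3 of N = 5).
Individual gaps: 28−7 = 21; 28−19 = 9; 28−23 = 5.
Aggregate gap = £35.

£35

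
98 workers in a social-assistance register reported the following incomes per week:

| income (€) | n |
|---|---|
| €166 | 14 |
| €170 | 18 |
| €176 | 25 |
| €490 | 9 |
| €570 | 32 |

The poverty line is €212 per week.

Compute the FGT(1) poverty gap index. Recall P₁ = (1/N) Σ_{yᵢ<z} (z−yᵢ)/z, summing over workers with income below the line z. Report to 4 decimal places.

Below z: 14×€166, 18×€170, 25×€176 (q = 57 of N = 98).
Normalized shortfalls: (212−166)/212 = 0.2170 (×14); (212−170)/212 = 0.1981 (×18); (212−176)/212 = 0.1698 (×25).
Σ = 10.849057. Dividing by the full population N = 98 gives P₁ = 0.1107.

0.1107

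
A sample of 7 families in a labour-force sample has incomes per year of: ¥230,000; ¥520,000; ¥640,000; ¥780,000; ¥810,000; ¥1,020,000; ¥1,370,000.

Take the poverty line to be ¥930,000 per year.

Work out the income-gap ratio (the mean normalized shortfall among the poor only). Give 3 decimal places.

Poor units: ¥230,000, ¥520,000, ¥640,000, ¥780,000, ¥810,000 (q = 5 of N = 7).
Relative gaps: 0.7527, 0.4409, 0.3118, 0.1613, 0.1290; sum = 1.795699.
The income-gap ratio divides by q (the poor only): 1.795699 / 5 = 0.359.

0.359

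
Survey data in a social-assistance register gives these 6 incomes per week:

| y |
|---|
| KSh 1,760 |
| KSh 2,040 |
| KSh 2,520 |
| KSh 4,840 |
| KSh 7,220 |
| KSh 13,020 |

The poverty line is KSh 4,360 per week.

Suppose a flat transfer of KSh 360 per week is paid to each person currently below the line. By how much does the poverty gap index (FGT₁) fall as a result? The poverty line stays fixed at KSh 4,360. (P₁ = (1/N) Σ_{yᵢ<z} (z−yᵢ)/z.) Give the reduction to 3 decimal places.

Before: below the line — KSh 1,760, KSh 2,040, KSh 2,520; poverty gap index (FGT₁) = 0.25841.
After the KSh 360 transfer: below the line — KSh 2,120, KSh 2,400, KSh 2,880; poverty gap index (FGT₁) = 0.21713.
Reduction = 0.25841 − 0.21713 = 0.041.

0.041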